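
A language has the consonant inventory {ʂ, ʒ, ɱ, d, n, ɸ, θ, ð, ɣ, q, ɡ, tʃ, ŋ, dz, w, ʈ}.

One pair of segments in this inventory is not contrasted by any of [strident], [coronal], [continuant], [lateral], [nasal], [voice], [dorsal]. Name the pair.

ɣ, w

/ɣ/ (voiced velar fricative) and /w/ (labial-velar glide) are both [-strident], [-coronal], [+continuant], [-lateral], [-nasal], [+voice], [+dorsal], so none of the listed features separates them. (They do differ in [sonorant], [labial] and [round], which are not among the given features.) Every other pair in the inventory differs on at least one listed feature.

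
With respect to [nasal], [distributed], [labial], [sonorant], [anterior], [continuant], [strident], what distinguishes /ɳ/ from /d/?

[sonorant], [nasal], [anterior]

/ɳ/ is the retroflex nasal and /d/ is the voiced alveolar stop. Both are [−distributed], [−labial], [−continuant], [−strident]. /ɳ/ is [+sonorant] while /d/ is [−sonorant]; /ɳ/ is [+nasal] while /d/ is [−nasal]; /ɳ/ is [−anterior] while /d/ is [+anterior], so the distinguishing features are [sonorant], [nasal], [anterior].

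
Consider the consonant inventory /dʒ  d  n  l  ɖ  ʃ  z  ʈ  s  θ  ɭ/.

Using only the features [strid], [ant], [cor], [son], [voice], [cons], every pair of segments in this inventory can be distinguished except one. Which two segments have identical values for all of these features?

On the given features, /l/ and /n/ have an identical profile: [-strident], [+anterior], [+coronal], [+sonorant], [+voice], [+consonantal]. No other two segments in the inventory coincide on all 6 features. (They do differ in [nasal] and [lateral], which are not among the given features.)

l, n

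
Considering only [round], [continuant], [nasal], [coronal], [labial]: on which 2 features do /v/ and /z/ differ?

/v/ (voiced labiodental fricative) and /z/ (voiced alveolar fricative) agree on [-round], [+continuant], [-nasal]. They differ on [labial] (/v/ [+], /z/ [-]), [coronal] (/v/ [-], /z/ [+]).

[labial], [coronal]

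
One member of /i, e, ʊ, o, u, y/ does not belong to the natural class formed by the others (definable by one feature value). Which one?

The remaining segments after removing /ʊ/ share [+tense]; /ʊ/ (high back rounded lax vowel) is [−tense]. For every other candidate removal, the leftover set fails to share any single feature value that the removed segment lacks.

ʊ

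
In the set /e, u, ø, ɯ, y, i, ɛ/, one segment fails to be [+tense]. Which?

/ɛ/ is the mid front unrounded lax vowel, which is [−tense]; the rest — /y, e, ɯ, i, u, ø/ — are [+tense].

ɛ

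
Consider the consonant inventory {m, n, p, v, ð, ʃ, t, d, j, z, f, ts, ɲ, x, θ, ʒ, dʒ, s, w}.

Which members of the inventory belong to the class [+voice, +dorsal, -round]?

Among the inventory, the [+voice] segments are /m, n, v, ð, d, j, z, ɲ, ʒ, dʒ, w/.
Within that set, [+dorsal] gives /j, ɲ, w/.
Intersecting with [-round] leaves /j, ɲ/.

j, ɲ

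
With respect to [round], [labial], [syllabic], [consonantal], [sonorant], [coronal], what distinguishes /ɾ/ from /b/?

[sonorant], [labial], [coronal]

The two segments share [−round], [−syllabic], [+consonantal]. The only features from the list on which they differ: /ɾ/ is [+sonorant] while /b/ is [−sonorant]; /ɾ/ is [−labial] while /b/ is [+labial]; /ɾ/ is [+coronal] while /b/ is [−coronal].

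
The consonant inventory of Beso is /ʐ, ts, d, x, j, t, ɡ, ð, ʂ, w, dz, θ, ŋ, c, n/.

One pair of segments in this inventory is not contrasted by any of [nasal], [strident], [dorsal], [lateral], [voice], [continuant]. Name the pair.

On the given features, /w/ and /j/ have an identical profile: [−nasal], [−strident], [+dorsal], [−lateral], [+voice], [+continuant]. No other two segments in the inventory coincide on all 6 features. (They do differ in [labial], [round] and [back], which are not among the given features.)

w, j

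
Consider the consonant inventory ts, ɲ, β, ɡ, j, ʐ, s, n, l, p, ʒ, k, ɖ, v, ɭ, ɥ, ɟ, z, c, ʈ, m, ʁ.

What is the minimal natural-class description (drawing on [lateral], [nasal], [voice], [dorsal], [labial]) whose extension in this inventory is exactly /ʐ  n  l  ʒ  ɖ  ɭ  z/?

[+voice, −labial, −dorsal]

Every target segment is [+voice], [−labial], [−dorsal]; each remaining inventory member fails at least one of these. Each conjunct is needed — [−labial, −dorsal] alone would also admit /ts, s, ʈ/; [+voice, −dorsal] alone would also admit /β, v, m/; [+voice, −labial] alone would also admit /ɲ, ɡ, j, ɟ, …/ — and no other combination of two listed features has exactly this extension, so three is the minimum.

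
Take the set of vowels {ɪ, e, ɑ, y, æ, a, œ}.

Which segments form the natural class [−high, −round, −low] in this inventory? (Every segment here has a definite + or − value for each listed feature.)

e

Checking each segment against [−high], [−round], [−low]: /e/ (mid front unrounded tense vowel) satisfies every feature; every other segment in the inventory fails at least one.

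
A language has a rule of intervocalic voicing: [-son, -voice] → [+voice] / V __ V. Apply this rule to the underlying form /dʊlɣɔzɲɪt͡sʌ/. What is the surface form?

[dʊlɣɔzɲɪd͡zʌ]

Only /t͡s/ occurs between two vowels (/ɪ/ __ /ʌ/) and matches the structural description. It is a voiceless alveolar affricate, so [-son, -voice] holds; changing it to [+voice] with all other features held fixed yields /d͡z/ (voiced alveolar affricate). No other segment meets both the structural description and the environment, so the output is [dʊlɣɔzɲɪd͡zʌ].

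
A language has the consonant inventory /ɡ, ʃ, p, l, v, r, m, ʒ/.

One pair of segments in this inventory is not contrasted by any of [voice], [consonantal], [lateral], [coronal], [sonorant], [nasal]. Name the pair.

/v/ (voiced labiodental fricative) and /ɡ/ (voiced velar stop) are both [+voice], [+consonantal], [−lateral], [−coronal], [−sonorant], [−nasal], so none of the listed features separates them. (They do differ in [continuant], [labial] and [dorsal], which are not among the given features.) Every other pair in the inventory differs on at least one listed feature.

v, ɡ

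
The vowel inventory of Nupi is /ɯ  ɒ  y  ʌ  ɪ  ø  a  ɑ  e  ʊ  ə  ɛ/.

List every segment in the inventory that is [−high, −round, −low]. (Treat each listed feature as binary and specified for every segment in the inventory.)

ʌ, e, ə, ɛ

Checking each segment against [−high], [−round], [−low]: /ʌ/ (mid back unrounded lax vowel), /e/ (mid front unrounded tense vowel), /ə/ (mid central vowel (schwa)), /ɛ/ (mid front unrounded lax vowel) satisfy every feature; every other segment in the inventory fails at least one.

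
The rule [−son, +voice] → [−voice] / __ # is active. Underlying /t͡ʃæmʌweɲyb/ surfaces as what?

[t͡ʃæmʌweɲyp]

The only segment in the rule's environment that also matches [−son, +voice] is /b/. Applying [−voice] turns the voiced bilabial stop into /p/ (voiceless bilabial stop), giving [t͡ʃæmʌweɲyp].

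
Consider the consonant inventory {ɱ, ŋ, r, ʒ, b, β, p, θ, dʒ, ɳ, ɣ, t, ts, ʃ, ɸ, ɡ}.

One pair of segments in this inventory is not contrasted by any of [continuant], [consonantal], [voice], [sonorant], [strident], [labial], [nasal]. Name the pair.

On the given features, /ɳ/ and /ŋ/ have an identical profile: [−continuant], [+consonantal], [+voice], [+sonorant], [−strident], [−labial], [+nasal]. No other two segments in the inventory coincide on all 7 features. (They do differ in [coronal] and [dorsal], which are not among the given features.)

ɳ, ŋ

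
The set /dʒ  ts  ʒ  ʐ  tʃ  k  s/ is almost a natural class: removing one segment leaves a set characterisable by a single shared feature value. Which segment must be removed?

The remaining segments after removing /k/ share [+strident]; /k/ (voiceless velar stop) is [-strident]. For every other candidate removal, the leftover set fails to share any single feature value that the removed segment lacks.

k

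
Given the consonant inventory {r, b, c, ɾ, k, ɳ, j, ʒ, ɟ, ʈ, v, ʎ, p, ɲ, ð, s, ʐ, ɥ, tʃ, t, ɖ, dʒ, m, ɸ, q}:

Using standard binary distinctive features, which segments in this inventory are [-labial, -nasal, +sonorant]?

Eliminate segments failing any feature: /b, v, p, ɥ, m, ɸ/ are [+labial]; /c, k, ʒ, ɟ, ʈ, ð, s, ʐ, tʃ, t, ɖ, dʒ, q/ are [-sonorant]; /ɳ, ɲ/ are [+nasal]. The remaining /r, ɾ, j, ʎ/ satisfy [-labial], [-nasal], [+sonorant].

r, ɾ, j, ʎ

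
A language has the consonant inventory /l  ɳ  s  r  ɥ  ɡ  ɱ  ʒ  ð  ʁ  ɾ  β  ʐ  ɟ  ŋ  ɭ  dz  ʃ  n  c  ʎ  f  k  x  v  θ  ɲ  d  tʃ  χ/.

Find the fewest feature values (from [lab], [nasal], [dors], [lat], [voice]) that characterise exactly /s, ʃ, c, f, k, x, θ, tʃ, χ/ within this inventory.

The target set is precisely the extension of [-voice] in this inventory.

[-voice]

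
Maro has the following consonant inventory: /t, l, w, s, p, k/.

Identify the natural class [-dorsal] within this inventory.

t, l, s, p

The feature [dorsal] marks segments articulated with the tongue body. In this inventory /t, l, s, p/ lack that property, so they are [-dorsal]; /w, k/ are [+dorsal].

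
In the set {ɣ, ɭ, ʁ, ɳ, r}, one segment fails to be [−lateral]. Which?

ɭ

/ʁ, ɣ, r, ɳ/ are all [−lateral]; /ɭ/ (retroflex lateral approximant) is [+lateral].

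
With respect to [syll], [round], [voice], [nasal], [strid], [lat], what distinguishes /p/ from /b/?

[voice]

/p/ (voiceless bilabial stop) and /b/ (voiced bilabial stop) agree on [−syllabic], [−round], [−nasal], [−strident], [−lateral]. They differ on [voice] (/p/ [−], /b/ [+]).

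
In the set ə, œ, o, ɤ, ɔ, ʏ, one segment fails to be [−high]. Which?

Every segment except /ʏ/ is [−high]. /ʏ/ (high front rounded lax vowel) is [+high], so it is the exception.

ʏ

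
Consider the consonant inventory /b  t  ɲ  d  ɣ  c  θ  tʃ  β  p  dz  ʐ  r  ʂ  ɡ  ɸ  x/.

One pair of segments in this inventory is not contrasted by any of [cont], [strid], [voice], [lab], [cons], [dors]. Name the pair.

ɡ, ɲ

On the given features, /ɡ/ and /ɲ/ have an identical profile: [-continuant], [-strident], [+voice], [-labial], [+consonantal], [+dorsal]. No other two segments in the inventory coincide on all 6 features. (They do differ in [sonorant], [nasal] and [back], which are not among the given features.)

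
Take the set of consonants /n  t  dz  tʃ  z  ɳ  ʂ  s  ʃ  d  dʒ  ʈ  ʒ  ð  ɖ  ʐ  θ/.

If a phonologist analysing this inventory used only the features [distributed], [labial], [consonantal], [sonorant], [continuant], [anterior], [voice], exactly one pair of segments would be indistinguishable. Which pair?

d, dz

On the given features, /d/ and /dz/ have an identical profile: [-distributed], [-labial], [+consonantal], [-sonorant], [-continuant], [+anterior], [+voice]. No other two segments in the inventory coincide on all 7 features. (They do differ in [strident] and [delayed release], which are not among the given features.)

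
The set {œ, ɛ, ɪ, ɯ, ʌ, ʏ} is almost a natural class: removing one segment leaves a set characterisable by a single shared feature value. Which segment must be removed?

[tense] groups all but one: /œ, ʌ, ɛ, ʏ, ɪ/ share [−tense] while /ɯ/ (high back unrounded vowel) alone is [+tense]. Removing any other segment would not leave a single-feature class that excludes it.

ɯ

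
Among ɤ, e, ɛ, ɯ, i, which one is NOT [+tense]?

ɛ

Every segment except /ɛ/ is [+tense]. /ɛ/ (mid front unrounded lax vowel) is [−tense], so it is the exception.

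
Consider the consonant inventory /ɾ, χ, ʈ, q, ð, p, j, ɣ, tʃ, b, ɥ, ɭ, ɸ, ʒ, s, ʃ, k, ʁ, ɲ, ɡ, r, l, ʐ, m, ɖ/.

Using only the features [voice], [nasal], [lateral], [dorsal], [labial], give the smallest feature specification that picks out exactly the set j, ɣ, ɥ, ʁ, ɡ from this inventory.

[+voice, -nasal, +dorsal]

The class [+voice], [-nasal], [+dorsal] has exactly /j, ɣ, ɥ, ʁ, ɡ/ as its extension in this inventory. No smaller conjunction from the listed features achieves this: [-nasal, +dorsal] alone would also admit /χ, q, k/; [+voice, +dorsal] alone would also admit /ɲ/; [+voice, -nasal] alone would also admit /ɾ, ð, b, ɭ, …/; and checking the remaining two-feature bundles turns up none with this extension.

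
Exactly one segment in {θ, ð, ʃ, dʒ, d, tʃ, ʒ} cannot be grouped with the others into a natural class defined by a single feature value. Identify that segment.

d

/dʒ, ʃ, θ, ʒ, tʃ, ð/ are all [+distributed], but /d/ (voiced alveolar stop) is [-distributed]. No other single segment can be removed to leave a set sharing one feature value that the removed segment lacks, so /d/ is the odd one out.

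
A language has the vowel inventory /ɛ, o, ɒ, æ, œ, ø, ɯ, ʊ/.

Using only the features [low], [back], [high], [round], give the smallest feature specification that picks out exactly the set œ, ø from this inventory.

/œ, ø/ are all [-back], [+round], and no other segment in the inventory matches both values. Dropping any one of them over-generates: [+round] alone would also admit /o, ɒ, ʊ/; [-back] alone would also admit /ɛ, æ/. No other single listed feature picks out exactly this set either, so fewer than two features will not do.

[-back, +round]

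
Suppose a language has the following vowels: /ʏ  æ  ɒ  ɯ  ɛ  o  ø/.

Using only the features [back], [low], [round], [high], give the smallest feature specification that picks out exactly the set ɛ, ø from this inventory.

Every target segment is [−high], [−low], [−back]; each remaining inventory member fails at least one of these. Each conjunct is needed — [−low, −back] alone would also admit /ʏ/; [−high, −back] alone would also admit /æ/; [−high, −low] alone would also admit /o/ — and no other combination of two listed features has exactly this extension, so three is the minimum.

[−high, −low, −back]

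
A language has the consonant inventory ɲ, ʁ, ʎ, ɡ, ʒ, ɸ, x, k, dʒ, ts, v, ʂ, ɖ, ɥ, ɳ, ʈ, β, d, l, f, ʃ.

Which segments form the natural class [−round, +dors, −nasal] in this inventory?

Eliminate segments failing any feature: /ɲ/ is [+nasal]; /ʒ, ɸ, dʒ, ts, v, ʂ, ɖ, ɳ, ʈ, β, d, l, f, ʃ/ are [−dorsal]; /ɥ/ is [+round]. The remaining /ʁ, ʎ, ɡ, x, k/ satisfy [−round], [+dorsal], [−nasal].

ʁ, ʎ, ɡ, x, k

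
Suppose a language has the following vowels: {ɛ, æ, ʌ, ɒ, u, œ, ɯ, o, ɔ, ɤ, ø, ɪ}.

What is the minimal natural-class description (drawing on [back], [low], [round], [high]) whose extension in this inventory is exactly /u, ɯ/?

[+high, +back]

The class [+high], [+back] has exactly /u, ɯ/ as its extension in this inventory. No smaller conjunction from the listed features achieves this: [+back] alone would also admit /ʌ, ɒ, o, ɔ, …/; [+high] alone would also admit /ɪ/; and checking the remaining single features turns up none with this extension.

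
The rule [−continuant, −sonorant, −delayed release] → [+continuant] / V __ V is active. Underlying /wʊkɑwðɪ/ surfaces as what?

The only segment in the rule's environment that also matches [−continuant, −sonorant, −delayed release] is /k/. Applying [+continuant] turns the voiceless velar stop into /x/ (voiceless velar fricative), giving [wʊxɑwðɪ].

[wʊxɑwðɪ]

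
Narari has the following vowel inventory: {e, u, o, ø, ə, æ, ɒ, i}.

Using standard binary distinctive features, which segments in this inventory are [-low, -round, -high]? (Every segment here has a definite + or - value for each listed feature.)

Eliminate segments failing any feature: /u, o, ø/ are [+round]; /æ, ɒ/ are [+low]; /i/ is [+high]. The remaining /e, ə/ satisfy [-low], [-round], [-high].

e, ə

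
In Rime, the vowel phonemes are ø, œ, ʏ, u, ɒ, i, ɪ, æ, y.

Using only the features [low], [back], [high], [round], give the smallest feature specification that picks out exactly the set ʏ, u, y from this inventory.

The class [+high], [+round] has exactly /ʏ, u, y/ as its extension in this inventory. No smaller conjunction from the listed features achieves this: [+round] alone would also admit /ø, œ, ɒ/; [+high] alone would also admit /i, ɪ/; and checking the remaining single features turns up none with this extension.

[+high, +round]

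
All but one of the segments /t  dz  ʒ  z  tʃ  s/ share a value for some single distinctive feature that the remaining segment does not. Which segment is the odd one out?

/ʒ, tʃ, z, s, dz/ are all [+strident], but /t/ (voiceless alveolar stop) is [−strident]. No other single segment can be removed to leave a set sharing one feature value that the removed segment lacks, so /t/ is the odd one out.

t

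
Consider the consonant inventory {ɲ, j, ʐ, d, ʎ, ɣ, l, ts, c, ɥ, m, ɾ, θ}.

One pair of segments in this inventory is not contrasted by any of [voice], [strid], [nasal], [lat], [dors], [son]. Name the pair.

On the given features, /ɥ/ and /j/ have an identical profile: [+voice], [−strident], [−nasal], [−lateral], [+dorsal], [+sonorant]. No other two segments in the inventory coincide on all 6 features. (They do differ in [labial] and [round], which are not among the given features.)

ɥ, j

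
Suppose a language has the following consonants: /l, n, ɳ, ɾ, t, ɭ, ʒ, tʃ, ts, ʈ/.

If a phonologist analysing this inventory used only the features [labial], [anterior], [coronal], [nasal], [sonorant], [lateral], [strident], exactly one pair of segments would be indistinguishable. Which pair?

Both /tʃ/ and /ʒ/ are [-labial], [-anterior], [+coronal], [-nasal], [-sonorant], [-lateral], [+strident]. Since the list omits [voice] and [continuant] — which do distinguish the voiceless postalveolar affricate from the voiced postalveolar fricative — this pair collapses; all other pairs remain distinct.

tʃ, ʒ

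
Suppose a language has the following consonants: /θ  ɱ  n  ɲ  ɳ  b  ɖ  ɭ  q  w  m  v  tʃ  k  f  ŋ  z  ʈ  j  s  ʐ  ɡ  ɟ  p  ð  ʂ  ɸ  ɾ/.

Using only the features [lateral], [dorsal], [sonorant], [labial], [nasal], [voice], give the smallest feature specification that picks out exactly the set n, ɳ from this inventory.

The class [+nasal], [−labial], [−dorsal] has exactly /n, ɳ/ as its extension in this inventory. No smaller conjunction from the listed features achieves this: [−labial, −dorsal] alone would also admit /θ, ɖ, ɭ, tʃ, …/; [+nasal, −dorsal] alone would also admit /ɱ, m/; [+nasal, −labial] alone would also admit /ɲ, ŋ/; and checking the remaining two-feature bundles turns up none with this extension.

[+nasal, −labial, −dorsal]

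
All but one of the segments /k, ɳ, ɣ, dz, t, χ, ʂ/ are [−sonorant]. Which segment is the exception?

ɳ

/k, dz, ɣ, ʂ, χ, t/ are all [−sonorant]; /ɳ/ (retroflex nasal) is [+sonorant].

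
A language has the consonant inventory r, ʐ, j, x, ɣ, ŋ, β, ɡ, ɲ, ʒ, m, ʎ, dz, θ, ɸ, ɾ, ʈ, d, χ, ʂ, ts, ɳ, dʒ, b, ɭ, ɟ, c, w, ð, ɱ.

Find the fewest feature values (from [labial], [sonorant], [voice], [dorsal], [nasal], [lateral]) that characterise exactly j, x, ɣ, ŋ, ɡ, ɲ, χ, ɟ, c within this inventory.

[-lateral, -labial, +dorsal]

Every target segment is [-lateral], [-labial], [+dorsal]; each remaining inventory member fails at least one of these. Each conjunct is needed — [-labial, +dorsal] alone would also admit /ʎ/; [-lateral, +dorsal] alone would also admit /w/; [-lateral, -labial] alone would also admit /r, ʐ, ʒ, dz, …/ — and no other combination of two listed features has exactly this extension, so three is the minimum.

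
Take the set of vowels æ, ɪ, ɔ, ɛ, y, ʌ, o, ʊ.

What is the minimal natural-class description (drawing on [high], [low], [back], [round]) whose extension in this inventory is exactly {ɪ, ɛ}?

[−low, −back, −round]

/ɪ, ɛ/ are all [−low], [−back], [−round], and no other segment in the inventory matches all three values. Dropping any one of them over-generates: [−back, −round] alone would also admit /æ/; [−low, −round] alone would also admit /ʌ/; [−low, −back] alone would also admit /y/. No other combination of two listed features picks out exactly this set either, so fewer than three features will not do.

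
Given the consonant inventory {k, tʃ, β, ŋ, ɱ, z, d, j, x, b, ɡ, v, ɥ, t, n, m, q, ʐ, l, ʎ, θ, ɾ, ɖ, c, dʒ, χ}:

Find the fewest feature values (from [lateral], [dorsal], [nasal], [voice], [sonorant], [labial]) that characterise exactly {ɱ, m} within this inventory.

Every target segment is [+nasal], [+labial]; each remaining inventory member fails at least one of these. Each conjunct is needed — [+labial] alone would also admit /β, b, v, ɥ/; [+nasal] alone would also admit /ŋ, n/ — and no other single listed feature has exactly this extension, so two is the minimum.

[+nasal, +labial]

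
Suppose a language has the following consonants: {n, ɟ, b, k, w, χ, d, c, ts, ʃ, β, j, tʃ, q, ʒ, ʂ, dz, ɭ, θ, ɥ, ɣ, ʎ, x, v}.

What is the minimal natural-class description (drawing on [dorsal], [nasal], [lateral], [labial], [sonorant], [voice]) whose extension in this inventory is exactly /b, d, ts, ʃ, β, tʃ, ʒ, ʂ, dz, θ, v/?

[-sonorant, -dorsal]

The class [-sonorant], [-dorsal] has exactly /b, d, ts, ʃ, β, tʃ, ʒ, ʂ, dz, θ, v/ as its extension in this inventory. No smaller conjunction from the listed features achieves this: [-dorsal] alone would also admit /n, ɭ/; [-sonorant] alone would also admit /ɟ, k, χ, c, …/; and checking the remaining single features turns up none with this extension.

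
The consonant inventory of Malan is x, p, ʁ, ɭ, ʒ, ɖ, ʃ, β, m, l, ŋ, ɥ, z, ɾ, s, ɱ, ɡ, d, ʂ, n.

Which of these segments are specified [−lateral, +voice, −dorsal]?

ʒ, ɖ, β, m, z, ɾ, ɱ, d, n

The [−lateral] segments are /x, p, ʁ, ʒ, ɖ, ʃ, β, m, ŋ, ɥ, z, ɾ, s, ɱ, ɡ, d, ʂ, n/.
Then [+voice] gives /ʁ, ʒ, ɖ, β, m, ŋ, ɥ, z, ɾ, ɱ, ɡ, d, n/.
Of those, [−dorsal] leaves /ʒ, ɖ, β, m, z, ɾ, ɱ, d, n/.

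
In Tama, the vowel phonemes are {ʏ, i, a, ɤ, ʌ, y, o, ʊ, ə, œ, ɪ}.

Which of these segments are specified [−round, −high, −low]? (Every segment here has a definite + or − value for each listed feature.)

Eliminate segments failing any feature: /ʏ, y, o, ʊ, œ/ are [+round]; /i, ɪ/ are [+high]; /a/ is [+low]. The remaining /ɤ, ʌ, ə/ satisfy [−round], [−high], [−low].

ɤ, ʌ, ə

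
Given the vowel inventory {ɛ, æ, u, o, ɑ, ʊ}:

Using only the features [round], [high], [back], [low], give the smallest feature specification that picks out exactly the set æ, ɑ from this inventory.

[+low]

/æ, ɑ/ are exactly the [+low] segments in the inventory, so a single feature suffices.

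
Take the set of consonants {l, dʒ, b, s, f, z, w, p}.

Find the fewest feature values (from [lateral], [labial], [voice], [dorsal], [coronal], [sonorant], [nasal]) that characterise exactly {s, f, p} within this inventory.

[-voice]

Every target segment is [-voice] and no other inventory member is, so one feature is enough.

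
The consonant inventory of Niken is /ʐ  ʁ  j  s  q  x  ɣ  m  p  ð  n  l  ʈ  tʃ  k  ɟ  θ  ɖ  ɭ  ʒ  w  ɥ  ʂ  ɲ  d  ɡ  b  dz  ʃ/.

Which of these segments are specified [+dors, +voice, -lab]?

Checking each segment against [+dorsal], [+voice], [-labial]: /ʁ/ (voiced uvular fricative), /j/ (palatal glide), /ɣ/ (voiced velar fricative), /ɟ/ (voiced palatal stop), /ɲ/ (palatal nasal), /ɡ/ (voiced velar stop) satisfy every feature; every other segment in the inventory fails at least one.

ʁ, j, ɣ, ɟ, ɲ, ɡ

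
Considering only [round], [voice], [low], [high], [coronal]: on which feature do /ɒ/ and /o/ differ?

[low]

/ɒ/ (low back rounded vowel) and /o/ (mid back rounded tense vowel) agree on [+round], [+voice], [−high], [−coronal]. They differ on [low] (/ɒ/ [+], /o/ [−]).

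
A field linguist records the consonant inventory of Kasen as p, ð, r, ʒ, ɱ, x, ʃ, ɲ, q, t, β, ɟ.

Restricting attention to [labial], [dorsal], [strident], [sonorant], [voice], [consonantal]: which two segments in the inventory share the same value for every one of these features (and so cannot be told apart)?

Both /x/ and /q/ are [-labial], [+dorsal], [-strident], [-sonorant], [-voice], [+consonantal]. Since the list omits [continuant] and [high] — which do distinguish the voiceless velar fricative from the voiceless uvular stop — this pair collapses; all other pairs remain distinct.

x, q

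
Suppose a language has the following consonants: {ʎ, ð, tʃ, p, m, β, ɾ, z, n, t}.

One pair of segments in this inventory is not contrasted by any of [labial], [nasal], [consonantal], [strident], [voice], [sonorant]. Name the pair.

On the given features, /ɾ/ and /ʎ/ have an identical profile: [−labial], [−nasal], [+consonantal], [−strident], [+voice], [+sonorant]. No other two segments in the inventory coincide on all 6 features. (They do differ in [lateral] and [dorsal], which are not among the given features.)

ɾ, ʎ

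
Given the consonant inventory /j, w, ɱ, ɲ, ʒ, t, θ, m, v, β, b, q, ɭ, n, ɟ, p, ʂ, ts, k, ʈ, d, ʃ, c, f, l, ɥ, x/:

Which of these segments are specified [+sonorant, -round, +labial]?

ɱ, m

Eliminate segments failing any feature: /j, ɲ, ɭ, n, l/ are [-labial]; /w, ɥ/ are [+round]; /ʒ, t, θ, v, β, b, q, ɟ, p, ʂ, ts, k, ʈ, d, ʃ, c, f, x/ are [-sonorant]. The remaining /ɱ, m/ satisfy [+sonorant], [-round], [+labial].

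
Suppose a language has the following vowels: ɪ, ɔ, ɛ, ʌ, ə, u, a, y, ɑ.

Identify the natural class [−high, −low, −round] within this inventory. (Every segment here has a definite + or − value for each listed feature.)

ɛ, ʌ, ə

Checking each segment against [−high], [−low], [−round]: /ɛ/ (mid front unrounded lax vowel), /ʌ/ (mid back unrounded lax vowel), /ə/ (mid central vowel (schwa)) satisfy every feature; every other segment in the inventory fails at least one.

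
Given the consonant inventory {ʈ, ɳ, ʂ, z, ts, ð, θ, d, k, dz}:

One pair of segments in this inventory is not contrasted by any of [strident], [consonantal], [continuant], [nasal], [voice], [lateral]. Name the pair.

/k/ (voiceless velar stop) and /ʈ/ (voiceless retroflex stop) are both [-strident], [+consonantal], [-continuant], [-nasal], [-voice], [-lateral], so none of the listed features separates them. (They do differ in [coronal] and [dorsal], which are not among the given features.) Every other pair in the inventory differs on at least one listed feature.

k, ʈ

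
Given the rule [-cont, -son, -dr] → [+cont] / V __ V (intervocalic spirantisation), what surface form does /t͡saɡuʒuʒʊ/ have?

Only /ɡ/ occurs between two vowels (/a/ __ /u/) and matches the structural description. It is a voiced velar stop, so [-cont, -son, -dr] holds; changing it to [+continuant] with all other features held fixed yields /ɣ/ (voiced velar fricative). No other segment meets both the structural description and the environment, so the output is [t͡saɣuʒuʒʊ].

[t͡saɣuʒuʒʊ]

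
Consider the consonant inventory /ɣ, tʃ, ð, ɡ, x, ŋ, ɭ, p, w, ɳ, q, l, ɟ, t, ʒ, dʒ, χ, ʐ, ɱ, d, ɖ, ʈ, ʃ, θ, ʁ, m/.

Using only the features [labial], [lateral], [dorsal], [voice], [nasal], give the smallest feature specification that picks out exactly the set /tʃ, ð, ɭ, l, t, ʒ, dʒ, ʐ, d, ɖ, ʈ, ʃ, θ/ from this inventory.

Every target segment is [−nasal], [−labial], [−dorsal]; each remaining inventory member fails at least one of these. Each conjunct is needed — [−labial, −dorsal] alone would also admit /ɳ/; [−nasal, −dorsal] alone would also admit /p/; [−nasal, −labial] alone would also admit /ɣ, ɡ, x, q, …/ — and no other combination of two listed features has exactly this extension, so three is the minimum.

[−nasal, −labial, −dorsal]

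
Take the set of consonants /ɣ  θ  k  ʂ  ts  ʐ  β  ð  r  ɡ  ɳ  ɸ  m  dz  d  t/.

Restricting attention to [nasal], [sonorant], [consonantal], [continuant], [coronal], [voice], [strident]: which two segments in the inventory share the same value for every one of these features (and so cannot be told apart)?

ɣ, β

/ɣ/ (voiced velar fricative) and /β/ (voiced bilabial fricative) are both [-nasal], [-sonorant], [+consonantal], [+continuant], [-coronal], [+voice], [-strident], so none of the listed features separates them. (They do differ in [labial] and [dorsal], which are not among the given features.) Every other pair in the inventory differs on at least one listed feature.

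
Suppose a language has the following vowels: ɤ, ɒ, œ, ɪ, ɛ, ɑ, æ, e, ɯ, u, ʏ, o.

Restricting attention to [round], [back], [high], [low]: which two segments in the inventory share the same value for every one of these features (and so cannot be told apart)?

e, ɛ

Both /e/ and /ɛ/ are [-round], [-back], [-high], [-low]. Since the list omits [tense] — which does distinguish the mid front unrounded tense vowel from the mid front unrounded lax vowel — this pair collapses; all other pairs remain distinct.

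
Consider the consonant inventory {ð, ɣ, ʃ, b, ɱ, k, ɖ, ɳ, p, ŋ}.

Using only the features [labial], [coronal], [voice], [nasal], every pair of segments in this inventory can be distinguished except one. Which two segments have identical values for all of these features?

ð, ɖ

On the given features, /ð/ and /ɖ/ have an identical profile: [-labial], [+coronal], [+voice], [-nasal]. No other two segments in the inventory coincide on all 4 features. (They do differ in [continuant], [anterior] and [distributed], which are not among the given features.)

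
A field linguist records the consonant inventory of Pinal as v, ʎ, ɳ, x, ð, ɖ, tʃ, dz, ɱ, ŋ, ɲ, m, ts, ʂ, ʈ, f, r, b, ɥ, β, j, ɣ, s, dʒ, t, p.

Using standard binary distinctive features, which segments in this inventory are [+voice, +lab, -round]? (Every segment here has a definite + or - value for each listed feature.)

v, ɱ, m, b, β

Among the inventory, the [+voice] segments are /v, ʎ, ɳ, ð, ɖ, dz, ɱ, ŋ, ɲ, m, r, b, ɥ, β, j, ɣ, dʒ/.
Of those, [+labial] gives /v, ɱ, m, b, ɥ, β/.
Of those, [-round] leaves /v, ɱ, m, b, β/.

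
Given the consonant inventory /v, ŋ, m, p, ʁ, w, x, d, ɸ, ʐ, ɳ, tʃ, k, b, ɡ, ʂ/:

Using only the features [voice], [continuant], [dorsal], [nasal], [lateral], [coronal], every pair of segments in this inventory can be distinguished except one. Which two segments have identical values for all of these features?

/ʁ/ (voiced uvular fricative) and /w/ (labial-velar glide) are both [+voice], [+continuant], [+dorsal], [-nasal], [-lateral], [-coronal], so none of the listed features separates them. (They do differ in [labial], [round] and [high], which are not among the given features.) Every other pair in the inventory differs on at least one listed feature.

ʁ, w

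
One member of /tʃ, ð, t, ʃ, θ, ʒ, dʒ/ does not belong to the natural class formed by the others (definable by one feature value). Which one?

[distributed] groups all but one: /dʒ, θ, ʒ, tʃ, ð, ʃ/ share [+distributed] while /t/ (voiceless alveolar stop) alone is [−distributed]. Removing any other segment would not leave a single-feature class that excludes it.

t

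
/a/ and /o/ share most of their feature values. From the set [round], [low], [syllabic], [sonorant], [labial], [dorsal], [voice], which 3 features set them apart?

[labial], [round], [low]

The two segments share [+syllabic], [+sonorant], [+dorsal], [+voice]. The only features from the list on which they differ: /a/ is [-labial] while /o/ is [+labial]; /a/ is [-round] while /o/ is [+round]; /a/ is [+low] while /o/ is [-low].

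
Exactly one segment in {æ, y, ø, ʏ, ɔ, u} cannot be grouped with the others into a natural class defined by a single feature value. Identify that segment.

æ

The remaining segments after removing /æ/ share [+round]; /æ/ (low front unrounded vowel) is [-round]. For every other candidate removal, the leftover set fails to share any single feature value that the removed segment lacks.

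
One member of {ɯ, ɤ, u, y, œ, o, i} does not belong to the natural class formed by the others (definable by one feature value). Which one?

[tense] groups all but one: /y, ɯ, o, ɤ, u, i/ share [+tense] while /œ/ (mid front rounded lax vowel) alone is [−tense]. Removing any other segment would not leave a single-feature class that excludes it.

œ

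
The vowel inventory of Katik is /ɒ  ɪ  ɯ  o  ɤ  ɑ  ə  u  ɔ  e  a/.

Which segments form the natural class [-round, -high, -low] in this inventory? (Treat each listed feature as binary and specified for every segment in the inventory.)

Eliminate segments failing any feature: /ɒ, o, u, ɔ/ are [+round]; /ɪ, ɯ/ are [+high]; /ɑ, a/ are [+low]. The remaining /ɤ, ə, e/ satisfy [-round], [-high], [-low].

ɤ, ə, e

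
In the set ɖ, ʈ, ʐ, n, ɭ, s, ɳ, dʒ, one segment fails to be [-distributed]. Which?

dʒ

Every segment except /dʒ/ is [-distributed]. /dʒ/ (voiced postalveolar affricate) is [+distributed], so it is the exception.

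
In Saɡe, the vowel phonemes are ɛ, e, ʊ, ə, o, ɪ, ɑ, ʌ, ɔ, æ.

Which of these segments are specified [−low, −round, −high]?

Checking each segment against [−low], [−round], [−high]: /ɛ/ (mid front unrounded lax vowel), /e/ (mid front unrounded tense vowel), /ə/ (mid central vowel (schwa)), /ʌ/ (mid back unrounded lax vowel) satisfy every feature; every other segment in the inventory fails at least one.

ɛ, e, ə, ʌ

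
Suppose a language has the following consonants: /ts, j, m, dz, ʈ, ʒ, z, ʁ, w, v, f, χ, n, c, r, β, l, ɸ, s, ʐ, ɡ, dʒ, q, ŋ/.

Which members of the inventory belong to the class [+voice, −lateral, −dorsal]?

m, dz, ʒ, z, v, n, r, β, ʐ, dʒ

First, the [+voice] segments are /j, m, dz, ʒ, z, ʁ, w, v, n, r, β, l, ʐ, ɡ, dʒ, ŋ/.
Within that set, [−lateral] gives /j, m, dz, ʒ, z, ʁ, w, v, n, r, β, ʐ, ɡ, dʒ, ŋ/.
Within that set, [−dorsal] leaves /m, dz, ʒ, z, v, n, r, β, ʐ, dʒ/.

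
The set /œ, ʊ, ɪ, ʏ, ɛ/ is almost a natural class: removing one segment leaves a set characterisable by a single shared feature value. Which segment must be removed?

ʊ

The remaining segments after removing /ʊ/ share [−back]; /ʊ/ (high back rounded lax vowel) is [+back]. For every other candidate removal, the leftover set fails to share any single feature value that the removed segment lacks.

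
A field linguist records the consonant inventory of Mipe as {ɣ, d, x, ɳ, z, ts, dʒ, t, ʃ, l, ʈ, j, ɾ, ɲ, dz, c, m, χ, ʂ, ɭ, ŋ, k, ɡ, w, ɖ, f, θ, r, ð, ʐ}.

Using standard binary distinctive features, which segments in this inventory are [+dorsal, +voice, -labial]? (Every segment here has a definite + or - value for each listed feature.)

Checking each segment against [+dorsal], [+voice], [-labial]: /ɣ/ (voiced velar fricative), /j/ (palatal glide), /ɲ/ (palatal nasal), /ŋ/ (velar nasal), /ɡ/ (voiced velar stop) satisfy every feature; every other segment in the inventory fails at least one.

ɣ, j, ɲ, ŋ, ɡ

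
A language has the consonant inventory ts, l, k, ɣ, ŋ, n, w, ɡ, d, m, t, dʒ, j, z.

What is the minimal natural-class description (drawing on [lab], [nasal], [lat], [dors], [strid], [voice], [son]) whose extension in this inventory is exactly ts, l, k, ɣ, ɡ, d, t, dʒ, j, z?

[−nasal, −lab]

/ts, l, k, ɣ, ɡ, d, t, dʒ, j, z/ are all [−nasal], [−labial], and no other segment in the inventory matches both values. Dropping any one of them over-generates: [−labial] alone would also admit /ŋ, n/; [−nasal] alone would also admit /w/. No other single listed feature picks out exactly this set either, so fewer than two features will not do.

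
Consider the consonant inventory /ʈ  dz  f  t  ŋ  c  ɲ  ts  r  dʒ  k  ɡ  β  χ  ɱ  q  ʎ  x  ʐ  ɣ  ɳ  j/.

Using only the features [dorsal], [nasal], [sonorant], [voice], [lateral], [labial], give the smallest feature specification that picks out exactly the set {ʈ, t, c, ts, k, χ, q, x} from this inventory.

[−voice, −labial]

The class [−voice], [−labial] has exactly /ʈ, t, c, ts, k, χ, q, x/ as its extension in this inventory. No smaller conjunction from the listed features achieves this: [−labial] alone would also admit /dz, ŋ, ɲ, r, …/; [−voice] alone would also admit /f/; and checking the remaining single features turns up none with this extension.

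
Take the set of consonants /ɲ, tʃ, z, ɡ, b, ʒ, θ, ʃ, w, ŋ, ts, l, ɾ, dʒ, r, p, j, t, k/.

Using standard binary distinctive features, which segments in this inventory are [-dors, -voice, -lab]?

Eliminate segments failing any feature: /ɲ, ɡ, w, ŋ, j, k/ are [+dorsal]; /z, b, ʒ, l, ɾ, dʒ, r/ are [+voice]; /p/ is [+labial]. The remaining /tʃ, θ, ʃ, ts, t/ satisfy [-dorsal], [-voice], [-labial].

tʃ, θ, ʃ, ts, t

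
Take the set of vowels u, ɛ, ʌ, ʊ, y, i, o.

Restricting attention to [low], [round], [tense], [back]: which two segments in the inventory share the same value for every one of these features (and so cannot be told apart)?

o, u

/o/ (mid back rounded tense vowel) and /u/ (high back rounded tense vowel) are both [-low], [+round], [+tense], [+back], so none of the listed features separates them. (They do differ in [high], which is not among the given features.) Every other pair in the inventory differs on at least one listed feature.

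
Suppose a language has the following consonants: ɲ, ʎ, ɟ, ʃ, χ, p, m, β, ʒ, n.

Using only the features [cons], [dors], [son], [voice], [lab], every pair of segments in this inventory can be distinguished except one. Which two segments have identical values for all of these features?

ʎ, ɲ

/ʎ/ (palatal lateral approximant) and /ɲ/ (palatal nasal) are both [+consonantal], [+dorsal], [+sonorant], [+voice], [−labial], so none of the listed features separates them. (They do differ in [nasal] and [lateral], which are not among the given features.) Every other pair in the inventory differs on at least one listed feature.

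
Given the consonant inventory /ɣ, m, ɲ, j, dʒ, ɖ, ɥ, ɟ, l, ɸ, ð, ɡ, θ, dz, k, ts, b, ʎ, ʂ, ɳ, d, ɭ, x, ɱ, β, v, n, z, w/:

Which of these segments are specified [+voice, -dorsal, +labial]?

m, b, ɱ, β, v

Among the inventory, the [+voice] segments are /ɣ, m, ɲ, j, dʒ, ɖ, ɥ, ɟ, l, ð, ɡ, dz, b, ʎ, ɳ, d, ɭ, ɱ, β, v, n, z, w/.
Then [-dorsal] gives /m, dʒ, ɖ, l, ð, dz, b, ɳ, d, ɭ, ɱ, β, v, n, z/.
Of those, [+labial] leaves /m, b, ɱ, β, v/.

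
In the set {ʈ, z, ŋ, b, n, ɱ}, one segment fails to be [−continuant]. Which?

z

Every segment except /z/ is [−continuant]. /z/ (voiced alveolar fricative) is [+continuant], so it is the exception.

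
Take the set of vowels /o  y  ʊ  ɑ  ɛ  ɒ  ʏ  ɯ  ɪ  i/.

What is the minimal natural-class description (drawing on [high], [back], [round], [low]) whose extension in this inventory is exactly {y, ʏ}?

[-back, +round]

The class [-back], [+round] has exactly /y, ʏ/ as its extension in this inventory. No smaller conjunction from the listed features achieves this: [+round] alone would also admit /o, ʊ, ɒ/; [-back] alone would also admit /ɛ, ɪ, i/; and checking the remaining single features turns up none with this extension.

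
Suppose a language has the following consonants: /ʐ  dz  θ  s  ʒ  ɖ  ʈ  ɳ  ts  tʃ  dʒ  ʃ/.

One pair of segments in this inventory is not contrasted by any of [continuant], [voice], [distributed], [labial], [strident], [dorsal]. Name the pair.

On the given features, /ɳ/ and /ɖ/ have an identical profile: [−continuant], [+voice], [−distributed], [−labial], [−strident], [−dorsal]. No other two segments in the inventory coincide on all 6 features. (They do differ in [sonorant] and [nasal], which are not among the given features.)

ɳ, ɖ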